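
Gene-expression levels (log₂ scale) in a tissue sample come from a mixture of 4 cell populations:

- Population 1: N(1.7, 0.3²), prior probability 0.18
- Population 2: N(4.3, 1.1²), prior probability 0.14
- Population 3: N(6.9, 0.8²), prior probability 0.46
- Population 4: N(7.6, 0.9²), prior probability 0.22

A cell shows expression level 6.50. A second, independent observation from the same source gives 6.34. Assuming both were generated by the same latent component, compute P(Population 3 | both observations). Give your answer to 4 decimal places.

P(component k | x) = π_k·f_k(x) / marginal(x), where marginal(x) = Σ_j π_j·f_j(x).
Since both observations come from the same component, the likelihood for component k is f_k(x₁)·f_k(x₂).
  f_1 = [3.42054e-56] × [1.50768e-52] = 5.15708e-108
  f_2 = [0.0490827] × [0.0649643] = 0.00318862
  f_3 = [0.440082] × [0.390317] = 0.171772
  f_4 = [0.210033] × [0.166364] = 0.0349419
Unnormalised posteriors:
  π_1·f_1 = 0.18 × 5.15708e-108 = 9.28274e-109
  π_2·f_2 = 0.14 × 0.00318862 = 0.000446407
  π_3·f_3 = 0.46 × 0.171772 = 0.0790149
  π_4·f_4 = 0.22 × 0.0349419 = 0.00768721
Sum: 9.28274e-109 + 0.000446407 + 0.0790149 + 0.00768721 = 0.0871485
P(Population 3 | data) ≈ 0.9067

0.9067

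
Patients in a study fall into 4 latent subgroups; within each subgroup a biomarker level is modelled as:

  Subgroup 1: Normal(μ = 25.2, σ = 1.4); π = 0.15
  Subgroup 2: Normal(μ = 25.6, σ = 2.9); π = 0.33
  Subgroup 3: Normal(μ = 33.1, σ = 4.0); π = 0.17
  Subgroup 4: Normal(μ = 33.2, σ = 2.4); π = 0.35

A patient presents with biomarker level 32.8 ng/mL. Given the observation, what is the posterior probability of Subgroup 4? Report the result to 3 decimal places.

By Bayes' theorem, P(k | x) = P(Z=k) f_k(x) / Σ_j P(Z=j) f_j(x).
Normal densities:
  L_1 = 1.13654e-07
  L_2 = 0.00630953
  L_3 = 0.0994555
  L_4 = 0.163933
Multiply by the mixture weights:
  P(Z=1)·L_1 = 0.15 × 1.13654e-07 = 1.70481e-08
  P(Z=2)·L_2 = 0.33 × 0.00630953 = 0.00208214
  P(Z=3)·L_3 = 0.17 × 0.0994555 = 0.0169074
  P(Z=4)·L_4 = 0.35 × 0.163933 = 0.0573766
Denominator: 1.70481e-08 + 0.00208214 + 0.0169074 + 0.0573766 = 0.0763662
P(Subgroup 4 | data) = 0.0573766 / 0.0763662 ≈ 0.751

0.751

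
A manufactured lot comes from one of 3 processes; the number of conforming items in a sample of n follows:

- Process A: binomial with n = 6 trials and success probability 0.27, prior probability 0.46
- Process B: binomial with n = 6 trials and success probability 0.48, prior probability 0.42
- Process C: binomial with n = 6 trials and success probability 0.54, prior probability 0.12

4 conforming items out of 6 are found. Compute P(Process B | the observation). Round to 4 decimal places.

0.6352

P(component k | x) = P(Z=k)·f_k(x) / marginal(x), where marginal(x) = Σ_j P(Z=j)·f_j(x).
Binomial probabilities:
  L_A = 0.0424807
  L_B = 0.215309
  L_C = 0.269887
Unnormalised posteriors:
  P(Z=A)·L_A = 0.46 × 0.0424807 = 0.0195411
  P(Z=B)·L_B = 0.42 × 0.215309 = 0.0904299
  P(Z=C)·L_C = 0.12 × 0.269887 = 0.0323864
Denominator: 0.0195411 + 0.0904299 + 0.0323864 = 0.142358
P(Process B | data) = 0.0904299 / 0.142358 ≈ 0.6352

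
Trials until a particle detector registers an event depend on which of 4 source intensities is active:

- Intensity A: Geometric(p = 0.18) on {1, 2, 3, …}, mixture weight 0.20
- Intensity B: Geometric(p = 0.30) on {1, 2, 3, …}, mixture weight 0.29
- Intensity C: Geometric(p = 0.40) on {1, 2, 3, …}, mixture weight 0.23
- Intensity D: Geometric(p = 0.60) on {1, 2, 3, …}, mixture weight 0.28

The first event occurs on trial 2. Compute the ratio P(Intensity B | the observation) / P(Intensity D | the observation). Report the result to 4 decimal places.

Posterior odds = (w_i f_i(x)) / (w_j f_j(x)); the normalising sum cancels.
Geometric probabilities:
  L_A = 0.1476
  L_B = 0.21
  L_C = 0.24
  L_D = 0.24
0.0609 / 0.0672 ≈ 0.9062

0.9062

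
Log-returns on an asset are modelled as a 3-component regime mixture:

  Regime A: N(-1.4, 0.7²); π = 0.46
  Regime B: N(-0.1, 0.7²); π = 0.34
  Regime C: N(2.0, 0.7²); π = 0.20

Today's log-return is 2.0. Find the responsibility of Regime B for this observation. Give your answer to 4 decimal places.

0.0185

Apply Bayes' rule: the posterior for each component is proportional to its prior times its likelihood at x.
Normal densities:
  p_A = (1/(0.7·√(2π)))·exp(−(2.0−-1.4)²/(2·0.7²)) = 0.569918·exp(-11.79592) = 4.29447e-06
  p_B = (1/(0.7·√(2π)))·exp(−(2.0−-0.1)²/(2·0.7²)) = 0.569918·exp(-4.50000) = 0.00633121
  p_C = (1/(0.7·√(2π)))·exp(−(2.0−2.0)²/(2·0.7²)) = 0.569918·exp(-0.00000) = 0.569918
Multiply by the mixture weights:
  P(Z=A)·p_A = 0.46 × 4.29447e-06 = 1.97546e-06
  P(Z=B)·p_B = 0.34 × 0.00633121 = 0.00215261
  P(Z=C)·p_C = 0.20 × 0.569918 = 0.113984
Marginal: 1.97546e-06 + 0.00215261 + 0.113984 = 0.116138
So the posterior for Regime B is 0.00215261 / 0.116138 ≈ 0.0185.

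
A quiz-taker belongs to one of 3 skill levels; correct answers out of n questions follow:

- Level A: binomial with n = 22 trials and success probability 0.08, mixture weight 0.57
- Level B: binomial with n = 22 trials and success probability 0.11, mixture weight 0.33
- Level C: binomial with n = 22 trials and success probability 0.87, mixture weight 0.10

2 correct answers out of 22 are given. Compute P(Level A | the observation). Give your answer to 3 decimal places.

0.639

By Bayes' theorem, P(k | x) = π_k f_k(x) / Σ_j π_j f_j(x).
Evaluate each component's likelihood at the observed value:
  f_A = 0.278964
  f_B = 0.271767
  f_C = 3.3229e-16
Weight by the priors:
  π_A·f_A = 0.57 × 0.278964 = 0.15901
  π_B·f_B = 0.33 × 0.271767 = 0.0896833
  π_C·f_C = 0.10 × 3.3229e-16 = 3.3229e-17
Normaliser: 0.15901 + 0.0896833 + 3.3229e-17 = 0.248693
P(Level A | 2 correct answers out of 22) = 0.15901 / 0.248693 ≈ 0.639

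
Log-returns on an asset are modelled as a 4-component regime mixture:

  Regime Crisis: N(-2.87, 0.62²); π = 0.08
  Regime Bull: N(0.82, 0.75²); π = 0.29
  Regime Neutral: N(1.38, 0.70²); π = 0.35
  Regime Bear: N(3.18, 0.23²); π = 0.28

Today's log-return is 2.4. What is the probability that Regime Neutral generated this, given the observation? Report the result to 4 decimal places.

Apply Bayes' rule: the posterior for each component is proportional to its prior times its likelihood at x.
Component likelihoods at x = 2.4:
  f_Crisis = (1/(0.62·√(2π)))·exp(−(2.4−-2.87)²/(2·0.62²)) = 0.643455·exp(-36.12500) = 1.31713e-16
  f_Bull = (1/(0.75·√(2π)))·exp(−(2.4−0.82)²/(2·0.75²)) = 0.531923·exp(-2.21902) = 0.0578282
  f_Neutral = (1/(0.70·√(2π)))·exp(−(2.4−1.38)²/(2·0.70²)) = 0.569918·exp(-1.06163) = 0.197129
  f_Bear = (1/(0.23·√(2π)))·exp(−(2.4−3.18)²/(2·0.23²)) = 1.734532·exp(-5.75047) = 0.00551803
Multiply by the mixture weights:
  w_Crisis·f_Crisis = 0.08 × 1.31713e-16 = 1.05371e-17
  w_Bull·f_Bull = 0.29 × 0.0578282 = 0.0167702
  w_Neutral·f_Neutral = 0.35 × 0.197129 = 0.0689952
  w_Bear·f_Bear = 0.28 × 0.00551803 = 0.00154505
Normaliser: 1.05371e-17 + 0.0167702 + 0.0689952 + 0.00154505 = 0.0873104
P(Regime Neutral | the observation) ≈ 0.7902

0.7902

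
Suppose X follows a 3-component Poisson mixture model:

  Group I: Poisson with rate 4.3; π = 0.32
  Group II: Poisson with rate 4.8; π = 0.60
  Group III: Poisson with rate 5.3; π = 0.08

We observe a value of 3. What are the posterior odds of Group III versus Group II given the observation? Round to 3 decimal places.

0.109

Only the two components matter; the odds are (P(Z=i) f_i(x)) / (P(Z=j) f_j(x)).
Evaluate each component's likelihood at the observed value:
  L_I = 0.179799
  L_II = 0.151691
  L_III = 0.123856
Posterior odds = (P(Z=III)·L_III) / (P(Z=II)·L_II) = (0.08·0.123856) / (0.60·0.151691) = 0.00990845 / 0.0910144 ≈ 0.109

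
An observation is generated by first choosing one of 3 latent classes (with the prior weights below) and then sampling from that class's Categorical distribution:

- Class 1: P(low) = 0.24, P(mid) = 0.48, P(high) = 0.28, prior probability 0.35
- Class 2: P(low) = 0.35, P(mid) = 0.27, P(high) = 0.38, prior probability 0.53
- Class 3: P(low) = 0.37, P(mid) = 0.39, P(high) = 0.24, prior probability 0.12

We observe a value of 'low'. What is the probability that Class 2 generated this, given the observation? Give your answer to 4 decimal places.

P(component k | x) = π_k·f_k(x) / marginal(x), where marginal(x) = Σ_j π_j·f_j(x).
Component likelihoods at x = 'low':
  p_1 = P(low | comp) = 0.24
  p_2 = P(low | comp) = 0.35
  p_3 = P(low | comp) = 0.37
Unnormalised posteriors:
  π_1·p_1 = 0.35 × 0.24 = 0.084
  π_2·p_2 = 0.53 × 0.35 = 0.1855
  π_3·p_3 = 0.12 × 0.37 = 0.0444
Sum: 0.084 + 0.1855 + 0.0444 = 0.3139
So the posterior for Class 2 is 0.1855 / 0.3139 ≈ 0.5910.

0.5910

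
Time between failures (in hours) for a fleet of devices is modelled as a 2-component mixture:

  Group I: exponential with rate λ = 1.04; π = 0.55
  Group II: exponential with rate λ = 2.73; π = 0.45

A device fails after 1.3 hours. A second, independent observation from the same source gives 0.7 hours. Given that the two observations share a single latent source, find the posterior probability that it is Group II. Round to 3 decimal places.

The responsibility of component k is π_k f_k(x) divided by Σ_j π_j f_j(x).
Since both observations come from the same component, the likelihood for component k is f_k(x₁)·f_k(x₂).
  f_I = [1.04·e^(−1.04·1.3) = 1.04·e^(−1.3520) = 0.269071] × [0.502189] = 0.135125
  f_II = [2.73·e^(−2.73·1.3) = 2.73·e^(−3.5490) = 0.0784967] × [0.403855] = 0.0317013
Multiply by the mixture weights:
  π_I·f_I = 0.55 × 0.135125 = 0.0743185
  π_II·f_II = 0.45 × 0.0317013 = 0.0142656
Evidence: 0.0743185 + 0.0142656 = 0.0885841
So the posterior for Group II is 0.0142656 / 0.0885841 ≈ 0.161.

0.161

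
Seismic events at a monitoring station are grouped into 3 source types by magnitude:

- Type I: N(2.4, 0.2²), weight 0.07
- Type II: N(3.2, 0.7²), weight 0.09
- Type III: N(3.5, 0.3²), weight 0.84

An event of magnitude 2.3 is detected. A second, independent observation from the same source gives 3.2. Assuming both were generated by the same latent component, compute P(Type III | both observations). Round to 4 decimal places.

By Bayes' theorem, P(k | x) = π_k f_k(x) / Σ_j π_j f_j(x).
Since both observations come from the same component, the likelihood for component k is f_k(x₁)·f_k(x₂).
  L_I = [(1/(0.2·√(2π)))·exp(−(2.3−2.4)²/(2·0.2²)) = 1.994711·exp(-0.12500) = 1.76033] × [0.000669151] = 0.00117792
  L_II = [(1/(0.7·√(2π)))·exp(−(2.3−3.2)²/(2·0.7²)) = 0.569918·exp(-0.82653) = 0.249376] × [0.569918] = 0.142124
  L_III = [(1/(0.3·√(2π)))·exp(−(2.3−3.5)²/(2·0.3²)) = 1.329808·exp(-8.00000) = 0.000446101] × [0.806569] = 0.000359811
Multiply by the mixture weights:
  π_I·L_I = 0.07 × 0.00117792 = 8.24547e-05
  π_II·L_II = 0.09 × 0.142124 = 0.0127911
  π_III·L_III = 0.84 × 0.000359811 = 0.000302241
Sum: 8.24547e-05 + 0.0127911 + 0.000302241 = 0.0131758
P(Type III | x₁,x₂) ≈ 0.0229

0.0229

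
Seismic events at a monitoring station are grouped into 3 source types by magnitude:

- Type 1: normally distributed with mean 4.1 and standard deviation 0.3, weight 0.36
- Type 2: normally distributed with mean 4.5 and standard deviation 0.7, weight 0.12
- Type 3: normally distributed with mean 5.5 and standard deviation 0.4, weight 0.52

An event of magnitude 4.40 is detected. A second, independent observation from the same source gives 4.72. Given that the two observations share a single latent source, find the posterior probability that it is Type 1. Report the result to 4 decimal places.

0.5425

P(component k | x) = P(Z=k)·f_k(x) / marginal(x), where marginal(x) = Σ_j P(Z=j)·f_j(x).
Since both observations come from the same component, the likelihood for component k is f_k(x₁)·f_k(x₂).
  p_1 = [(1/(0.3·√(2π)))·exp(−(4.40−4.1)²/(2·0.3²)) = 1.329808·exp(-0.50000) = 0.806569] × [0.157155] = 0.126757
  p_2 = [(1/(0.7·√(2π)))·exp(−(4.40−4.5)²/(2·0.7²)) = 0.569918·exp(-0.01020) = 0.564132] × [0.542454] = 0.306016
  p_3 = [(1/(0.4·√(2π)))·exp(−(4.40−5.5)²/(2·0.4²)) = 0.997356·exp(-3.78125) = 0.0227339] × [0.148987] = 0.00338705
Unnormalised posteriors:
  P(Z=1)·p_1 = 0.36 × 0.126757 = 0.0456324
  P(Z=2)·p_2 = 0.12 × 0.306016 = 0.0367219
  P(Z=3)·p_3 = 0.52 × 0.00338705 = 0.00176127
Normaliser: 0.0456324 + 0.0367219 + 0.00176127 = 0.0841155
Responsibility of Type 1: 0.0456324 / 0.0841155 ≈ 0.5425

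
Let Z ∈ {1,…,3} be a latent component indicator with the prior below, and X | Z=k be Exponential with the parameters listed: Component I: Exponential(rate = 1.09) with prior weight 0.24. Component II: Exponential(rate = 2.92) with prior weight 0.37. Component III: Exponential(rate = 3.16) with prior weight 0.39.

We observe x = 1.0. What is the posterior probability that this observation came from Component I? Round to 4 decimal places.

0.4431

Apply Bayes' rule: the posterior for each component is proportional to its prior times its likelihood at x.
Exponential densities:
  f_I = 1.09·e^(−1.09·1.0) = 1.09·e^(−1.0900) = 0.366476
  f_II = 2.92·e^(−2.92·1.0) = 2.92·e^(−2.9200) = 0.157486
  f_III = 3.16·e^(−3.16·1.0) = 3.16·e^(−3.1600) = 0.134065
Prior × likelihood for each component:
  π_I·f_I = 0.24 × 0.366476 = 0.0879542
  π_II·f_II = 0.37 × 0.157486 = 0.05827
  π_III·f_III = 0.39 × 0.134065 = 0.0522855
Normaliser: 0.0879542 + 0.05827 + 0.0522855 = 0.19851
P(Component I | x) = 0.0879542 / 0.19851 ≈ 0.4431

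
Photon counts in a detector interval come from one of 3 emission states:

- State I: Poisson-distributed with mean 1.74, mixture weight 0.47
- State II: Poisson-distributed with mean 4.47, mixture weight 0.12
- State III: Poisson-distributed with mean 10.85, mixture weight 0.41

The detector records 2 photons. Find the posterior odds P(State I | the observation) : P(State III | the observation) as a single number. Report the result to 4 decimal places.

Since P(k|x) ∝ π_k f_k(x), the posterior odds are π_i f_i(x) / (π_j f_j(x)).
Poisson probabilities:
  f_I = e^(−1.74)·1.74^2/2! = 0.265703
  f_II = e^(−4.47)·4.47^2/2! = 0.114364
  f_III = e^(−10.85)·10.85^2/2! = 0.00114218
Posterior odds = (π_I·f_I) / (π_III·f_III) = (0.47·0.265703) / (0.41·0.00114218) = 0.12488 / 0.000468294 ≈ 266.6710

266.6710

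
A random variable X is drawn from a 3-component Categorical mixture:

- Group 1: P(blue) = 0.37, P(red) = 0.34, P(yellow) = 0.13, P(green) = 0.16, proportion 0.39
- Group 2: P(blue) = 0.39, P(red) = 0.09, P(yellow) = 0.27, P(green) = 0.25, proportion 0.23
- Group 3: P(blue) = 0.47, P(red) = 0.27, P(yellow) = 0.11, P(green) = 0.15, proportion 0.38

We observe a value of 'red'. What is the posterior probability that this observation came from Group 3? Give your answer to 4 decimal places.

0.4009

Posterior ∝ prior × likelihood, so P(k | x) ∝ w_k f_k(x); normalise over all components.
Categorical probabilities:
  f_1 = P(red | comp) = 0.34
  f_2 = P(red | comp) = 0.09
  f_3 = P(red | comp) = 0.27
Prior × likelihood for each component:
  w_1·f_1 = 0.39 × 0.34 = 0.1326
  w_2·f_2 = 0.23 × 0.09 = 0.0207
  w_3·f_3 = 0.38 × 0.27 = 0.1026
Evidence: 0.1326 + 0.0207 + 0.1026 = 0.2559
P(Group 3 | data) ≈ 0.4009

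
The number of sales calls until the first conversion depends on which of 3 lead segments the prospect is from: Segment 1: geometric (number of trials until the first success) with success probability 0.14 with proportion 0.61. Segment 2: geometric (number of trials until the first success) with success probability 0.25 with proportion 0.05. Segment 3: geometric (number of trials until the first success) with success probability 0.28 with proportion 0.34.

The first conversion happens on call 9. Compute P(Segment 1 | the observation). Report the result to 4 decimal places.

0.7587

P(component k | x) = π_k·f_k(x) / marginal(x), where marginal(x) = Σ_j π_j·f_j(x).
Component likelihoods at x = 9:
  p_1 = 0.0418905
  p_2 = 0.0250282
  p_3 = 0.0202217
Weight by the priors:
  π_1·p_1 = 0.61 × 0.0418905 = 0.0255532
  π_2·p_2 = 0.05 × 0.0250282 = 0.00125141
  π_3·p_3 = 0.34 × 0.0202217 = 0.00687538
Marginal: 0.0255532 + 0.00125141 + 0.00687538 = 0.03368
P(Segment 1 | 9) = 0.0255532 / 0.03368 ≈ 0.7587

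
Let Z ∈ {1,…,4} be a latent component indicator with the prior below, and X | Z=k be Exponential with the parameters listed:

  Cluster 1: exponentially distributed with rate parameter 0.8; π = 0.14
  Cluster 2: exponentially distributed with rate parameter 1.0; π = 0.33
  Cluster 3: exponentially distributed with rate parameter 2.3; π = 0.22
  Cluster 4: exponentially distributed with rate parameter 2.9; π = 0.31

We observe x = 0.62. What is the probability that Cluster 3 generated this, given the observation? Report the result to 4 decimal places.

0.2355

The responsibility of component k is π_k f_k(x) divided by Σ_j π_j f_j(x).
Component likelihoods at x = 0.62:
  p_1 = 0.487169
  p_2 = 0.537944
  p_3 = 0.552617
  p_4 = 0.480326
Multiply by the mixture weights:
  π_1·p_1 = 0.14 × 0.487169 = 0.0682037
  π_2·p_2 = 0.33 × 0.537944 = 0.177522
  π_3·p_3 = 0.22 × 0.552617 = 0.121576
  π_4·p_4 = 0.31 × 0.480326 = 0.148901
Marginal: 0.0682037 + 0.177522 + 0.121576 + 0.148901 = 0.516202
P(Cluster 3 | the observation) = 0.121576 / 0.516202 ≈ 0.2355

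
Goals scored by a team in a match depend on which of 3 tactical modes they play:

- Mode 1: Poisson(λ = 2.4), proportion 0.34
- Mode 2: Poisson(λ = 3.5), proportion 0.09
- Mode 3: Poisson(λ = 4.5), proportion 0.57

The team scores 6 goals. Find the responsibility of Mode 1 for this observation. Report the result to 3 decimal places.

0.093

Apply Bayes' rule: the posterior for each component is proportional to its prior times its likelihood at x.
Evaluate each component's likelihood at the observed value:
  p_1 = 0.0240784
  p_2 = 0.0770983
  p_3 = 0.12812
Weight by the priors:
  P(Z=1)·p_1 = 0.34 × 0.0240784 = 0.00818667
  P(Z=2)·p_2 = 0.09 × 0.0770983 = 0.00693885
  P(Z=3)·p_3 = 0.57 × 0.12812 = 0.0730285
Evidence: 0.00818667 + 0.00693885 + 0.0730285 = 0.088154
So the posterior for Mode 1 is 0.00818667 / 0.088154 ≈ 0.093.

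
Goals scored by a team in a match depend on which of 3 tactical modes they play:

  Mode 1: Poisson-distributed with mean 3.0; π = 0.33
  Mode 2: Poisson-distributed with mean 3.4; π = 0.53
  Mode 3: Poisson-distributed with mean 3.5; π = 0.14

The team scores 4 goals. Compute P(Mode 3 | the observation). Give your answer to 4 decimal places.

Apply Bayes' rule: the posterior for each component is proportional to its prior times its likelihood at x.
Component likelihoods at x = 4 goals:
  p_1 = e^(−3.0)·3.0^4/4! = 0.168031
  p_2 = e^(−3.4)·3.4^4/4! = 0.185825
  p_3 = e^(−3.5)·3.5^4/4! = 0.188812
Weight by the priors:
  π_1·p_1 = 0.33 × 0.168031 = 0.0554503
  π_2·p_2 = 0.53 × 0.185825 = 0.098487
  π_3·p_3 = 0.14 × 0.188812 = 0.0264337
Denominator: 0.0554503 + 0.098487 + 0.0264337 = 0.180371
So the posterior for Mode 3 is 0.0264337 / 0.180371 ≈ 0.1466.

0.1466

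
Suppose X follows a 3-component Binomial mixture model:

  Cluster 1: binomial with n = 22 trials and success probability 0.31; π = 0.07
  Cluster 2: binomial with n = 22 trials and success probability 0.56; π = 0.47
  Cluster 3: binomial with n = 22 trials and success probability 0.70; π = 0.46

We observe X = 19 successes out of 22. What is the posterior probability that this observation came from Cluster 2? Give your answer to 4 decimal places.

Apply Bayes' rule: the posterior for each component is proportional to its prior times its likelihood at x.
Evaluate each component's likelihood at the observed value:
  L_1 = 1.09633e-07
  L_2 = 0.00215502
  L_3 = 0.0473966
Unnormalised posteriors:
  w_1·L_1 = 0.07 × 1.09633e-07 = 7.67429e-09
  w_2·L_2 = 0.47 × 0.00215502 = 0.00101286
  w_3·L_3 = 0.46 × 0.0473966 = 0.0218024
Evidence: 7.67429e-09 + 0.00101286 + 0.0218024 = 0.0228153
So the posterior for Cluster 2 is 0.00101286 / 0.0228153 ≈ 0.0444.

0.0444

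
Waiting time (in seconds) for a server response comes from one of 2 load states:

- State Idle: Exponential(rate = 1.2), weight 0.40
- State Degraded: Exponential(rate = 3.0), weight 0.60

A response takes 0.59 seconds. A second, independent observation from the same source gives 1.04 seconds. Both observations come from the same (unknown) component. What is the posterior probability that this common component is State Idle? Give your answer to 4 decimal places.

Posterior ∝ prior × likelihood, so P(k | x) ∝ P(Z=k) f_k(x); normalise over all components.
Since both observations come from the same component, the likelihood for component k is f_k(x₁)·f_k(x₂).
  p_Idle = [1.2·e^(−1.2·0.59) = 1.2·e^(−0.7080) = 0.591154] × [0.344494] = 0.203649
  p_Degraded = [3.0·e^(−3.0·0.59) = 3.0·e^(−1.7700) = 0.510999] × [0.132472] = 0.0676928
Unnormalised posteriors:
  P(Z=Idle)·p_Idle = 0.40 × 0.203649 = 0.0814596
  P(Z=Degraded)·p_Degraded = 0.60 × 0.0676928 = 0.0406157
Evidence: 0.0814596 + 0.0406157 = 0.122075
P(State Idle | data) = 0.0814596 / 0.122075 ≈ 0.6673

0.6673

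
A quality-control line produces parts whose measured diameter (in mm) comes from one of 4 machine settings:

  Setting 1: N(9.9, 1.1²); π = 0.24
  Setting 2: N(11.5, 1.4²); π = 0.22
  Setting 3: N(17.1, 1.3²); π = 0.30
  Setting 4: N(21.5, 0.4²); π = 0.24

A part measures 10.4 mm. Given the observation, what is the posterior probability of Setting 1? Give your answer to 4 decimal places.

0.6303

By Bayes' theorem, P(k | x) = w_k f_k(x) / Σ_j w_j f_j(x).
Normal densities:
  p_1 = 0.327079
  p_2 = 0.20928
  p_3 = 5.23689e-07
  p_4 = 6.05205e-168
Multiply by the mixture weights:
  w_1·p_1 = 0.24 × 0.327079 = 0.0784989
  w_2·p_2 = 0.22 × 0.20928 = 0.0460415
  w_3·p_3 = 0.30 × 5.23689e-07 = 1.57107e-07
  w_4·p_4 = 0.24 × 6.05205e-168 = 1.45249e-168
Denominator: 0.0784989 + 0.0460415 + 1.57107e-07 + 1.45249e-168 = 0.124541
Responsibility of Setting 1: 0.0784989 / 0.124541 ≈ 0.6303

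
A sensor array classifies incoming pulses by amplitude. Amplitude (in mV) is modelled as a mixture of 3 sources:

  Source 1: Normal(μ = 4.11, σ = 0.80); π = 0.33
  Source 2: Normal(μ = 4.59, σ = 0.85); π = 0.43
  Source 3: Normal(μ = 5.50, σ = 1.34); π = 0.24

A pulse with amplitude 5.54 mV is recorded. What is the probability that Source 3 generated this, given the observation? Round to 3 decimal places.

0.336

P(component k | x) = π_k·f_k(x) / marginal(x), where marginal(x) = Σ_j π_j·f_j(x).
Component likelihoods at x = 5.54 mV:
  p_1 = (1/(0.80·√(2π)))·exp(−(5.54−4.11)²/(2·0.80²)) = 0.498678·exp(-1.59758) = 0.100925
  p_2 = (1/(0.85·√(2π)))·exp(−(5.54−4.59)²/(2·0.85²)) = 0.469344·exp(-0.62457) = 0.25133
  p_3 = (1/(1.34·√(2π)))·exp(−(5.54−5.50)²/(2·1.34²)) = 0.297718·exp(-0.00045) = 0.297586
Prior × likelihood for each component:
  π_1·p_1 = 0.33 × 0.100925 = 0.0333054
  π_2·p_2 = 0.43 × 0.25133 = 0.108072
  π_3·p_3 = 0.24 × 0.297586 = 0.0714205
Normaliser: 0.0333054 + 0.108072 + 0.0714205 = 0.212798
P(Source 3 | 5.54 mV) ≈ 0.336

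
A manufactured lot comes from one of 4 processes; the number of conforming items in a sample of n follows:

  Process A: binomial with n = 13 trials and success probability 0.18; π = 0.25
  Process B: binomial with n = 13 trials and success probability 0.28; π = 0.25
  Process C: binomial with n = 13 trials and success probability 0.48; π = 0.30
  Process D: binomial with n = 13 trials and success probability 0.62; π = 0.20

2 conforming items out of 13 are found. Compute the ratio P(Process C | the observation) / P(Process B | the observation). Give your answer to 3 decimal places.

The posterior odds equal the prior odds times the likelihood ratio: (P(Z=i)/P(Z=j))·(f_i(x)/f_j(x)).
Evaluate each component's likelihood at the observed value:
  f_A = 0.284834
  f_B = 0.164842
  f_C = 0.0135087
  f_D = 0.000715315
Odds = (0.30/0.25) × (0.0135087/0.164842) = 1.2 × 0.0819494 ≈ 0.098

0.098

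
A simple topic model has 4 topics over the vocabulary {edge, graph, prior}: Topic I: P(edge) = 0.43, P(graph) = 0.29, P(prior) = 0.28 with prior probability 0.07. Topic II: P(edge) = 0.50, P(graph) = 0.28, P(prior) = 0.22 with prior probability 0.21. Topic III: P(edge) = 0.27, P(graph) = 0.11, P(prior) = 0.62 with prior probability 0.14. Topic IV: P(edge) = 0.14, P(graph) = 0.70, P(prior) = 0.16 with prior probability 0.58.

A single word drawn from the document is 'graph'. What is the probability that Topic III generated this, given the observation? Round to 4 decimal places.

0.0308

By Bayes' theorem, P(k | x) = P(Z=k) f_k(x) / Σ_j P(Z=j) f_j(x).
Component likelihoods at x = 'graph':
  L_I = 0.29
  L_II = 0.28
  L_III = 0.11
  L_IV = 0.7
Unnormalised posteriors:
  P(Z=I)·L_I = 0.07 × 0.29 = 0.0203
  P(Z=II)·L_II = 0.21 × 0.28 = 0.0588
  P(Z=III)·L_III = 0.14 × 0.11 = 0.0154
  P(Z=IV)·L_IV = 0.58 × 0.7 = 0.406
Marginal: 0.0203 + 0.0588 + 0.0154 + 0.406 = 0.5005
Responsibility of Topic III: 0.0154 / 0.5005 ≈ 0.0308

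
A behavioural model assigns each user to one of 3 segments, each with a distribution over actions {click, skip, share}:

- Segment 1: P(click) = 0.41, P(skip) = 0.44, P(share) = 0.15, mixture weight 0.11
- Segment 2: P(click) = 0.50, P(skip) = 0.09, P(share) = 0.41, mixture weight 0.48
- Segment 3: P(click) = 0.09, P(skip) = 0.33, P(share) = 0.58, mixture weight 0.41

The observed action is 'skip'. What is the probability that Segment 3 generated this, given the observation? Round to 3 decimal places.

0.596

The responsibility of component k is w_k f_k(x) divided by Σ_j w_j f_j(x).
Categorical probabilities:
  L_1 = P(skip | comp) = 0.44
  L_2 = P(skip | comp) = 0.09
  L_3 = P(skip | comp) = 0.33
Weight by the priors:
  w_1·L_1 = 0.11 × 0.44 = 0.0484
  w_2·L_2 = 0.48 × 0.09 = 0.0432
  w_3·L_3 = 0.41 × 0.33 = 0.1353
Marginal: 0.0484 + 0.0432 + 0.1353 = 0.2269
Responsibility of Segment 3: 0.1353 / 0.2269 ≈ 0.596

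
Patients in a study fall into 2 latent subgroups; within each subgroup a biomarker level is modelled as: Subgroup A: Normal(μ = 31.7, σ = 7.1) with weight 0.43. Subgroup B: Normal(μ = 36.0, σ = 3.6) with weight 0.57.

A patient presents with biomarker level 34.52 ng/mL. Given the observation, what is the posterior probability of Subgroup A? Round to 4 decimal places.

0.2778

Apply Bayes' rule: the posterior for each component is proportional to its prior times its likelihood at x.
Evaluate each component's likelihood at the observed value:
  f_A = (1/(7.1·√(2π)))·exp(−(34.52−31.7)²/(2·7.1²)) = 0.056189·exp(-0.07888) = 0.0519273
  f_B = (1/(3.6·√(2π)))·exp(−(34.52−36.0)²/(2·3.6²)) = 0.110817·exp(-0.08451) = 0.101837
Unnormalised posteriors:
  P(Z=A)·f_A = 0.43 × 0.0519273 = 0.0223287
  P(Z=B)·f_B = 0.57 × 0.101837 = 0.0580473
Normaliser: 0.0223287 + 0.0580473 = 0.080376
P(Subgroup A | 34.52 ng/mL) = 0.0223287 / 0.080376 ≈ 0.2778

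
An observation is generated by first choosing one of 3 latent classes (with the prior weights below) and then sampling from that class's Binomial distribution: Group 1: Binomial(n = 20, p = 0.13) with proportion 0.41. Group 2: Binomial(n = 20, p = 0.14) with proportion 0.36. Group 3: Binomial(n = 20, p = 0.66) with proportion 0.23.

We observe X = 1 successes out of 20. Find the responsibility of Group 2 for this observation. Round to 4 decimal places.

By Bayes' theorem, P(k | x) = π_k f_k(x) / Σ_j π_j f_j(x).
Binomial probabilities:
  L_1 = C(20,1)·0.13^1·0.87^19 = 20·0.13·0.0709359 = 0.184433
  L_2 = C(20,1)·0.14^1·0.86^19 = 20·0.14·0.056947 = 0.159451
  L_3 = C(20,1)·0.66^1·0.34^19 = 20·0.66·1.25343e-09 = 1.65453e-08
Unnormalised posteriors:
  π_1·L_1 = 0.41 × 0.184433 = 0.0756176
  π_2·L_2 = 0.36 × 0.159451 = 0.0574025
  π_3·L_3 = 0.23 × 1.65453e-08 = 3.80541e-09
Marginal: 0.0756176 + 0.0574025 + 3.80541e-09 = 0.13302
P(Group 2 | the observation) ≈ 0.4315

0.4315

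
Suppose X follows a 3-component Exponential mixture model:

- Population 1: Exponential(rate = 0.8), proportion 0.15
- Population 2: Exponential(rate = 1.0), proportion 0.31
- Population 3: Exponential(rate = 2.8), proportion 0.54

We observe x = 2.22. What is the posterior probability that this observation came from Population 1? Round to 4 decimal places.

0.3564

Posterior ∝ prior × likelihood, so P(k | x) ∝ w_k f_k(x); normalise over all components.
Evaluate each component's likelihood at the observed value:
  p_1 = 0.8·e^(−0.8·2.22) = 0.8·e^(−1.7760) = 0.135451
  p_2 = 1.0·e^(−1.0·2.22) = 1.0·e^(−2.2200) = 0.108609
  p_3 = 2.8·e^(−2.8·2.22) = 2.8·e^(−6.2160) = 0.00559221
Unnormalised posteriors:
  w_1·p_1 = 0.15 × 0.135451 = 0.0203177
  w_2·p_2 = 0.31 × 0.108609 = 0.0336688
  w_3·p_3 = 0.54 × 0.00559221 = 0.00301979
Evidence: 0.0203177 + 0.0336688 + 0.00301979 = 0.0570063
P(Population 1 | the observation) ≈ 0.3564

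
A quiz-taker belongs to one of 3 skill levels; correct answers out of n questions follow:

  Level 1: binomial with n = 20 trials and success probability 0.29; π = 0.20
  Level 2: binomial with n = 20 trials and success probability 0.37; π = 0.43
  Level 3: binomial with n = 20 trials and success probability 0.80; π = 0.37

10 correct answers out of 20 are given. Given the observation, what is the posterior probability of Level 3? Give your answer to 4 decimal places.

Apply Bayes' rule: the posterior for each component is proportional to its prior times its likelihood at x.
Binomial probabilities:
  p_1 = 0.0253024
  p_2 = 0.0875027
  p_3 = 0.00203141
Weight by the priors:
  π_1·p_1 = 0.20 × 0.0253024 = 0.00506048
  π_2·p_2 = 0.43 × 0.0875027 = 0.0376261
  π_3·p_3 = 0.37 × 0.00203141 = 0.000751623
Evidence: 0.00506048 + 0.0376261 + 0.000751623 = 0.0434383
So the posterior for Level 3 is 0.000751623 / 0.0434383 ≈ 0.0173.

0.0173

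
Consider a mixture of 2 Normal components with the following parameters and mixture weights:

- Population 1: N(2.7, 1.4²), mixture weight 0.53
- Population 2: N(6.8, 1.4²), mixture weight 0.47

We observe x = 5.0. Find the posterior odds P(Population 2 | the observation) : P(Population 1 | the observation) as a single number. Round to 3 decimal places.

Since P(k|x) ∝ w_k f_k(x), the posterior odds are w_i f_i(x) / (w_j f_j(x)).
Evaluate each component's likelihood at the observed value:
  L_1 = (1/(1.4·√(2π)))·exp(−(5.0−2.7)²/(2·1.4²)) = 0.284959·exp(-1.34949) = 0.0739105
  L_2 = (1/(1.4·√(2π)))·exp(−(5.0−6.8)²/(2·1.4²)) = 0.284959·exp(-0.82653) = 0.124688
Posterior odds = (w_2·L_2) / (w_1·L_1) = (0.47·0.124688) / (0.53·0.0739105) = 0.0586033 / 0.0391726 ≈ 1.496

1.496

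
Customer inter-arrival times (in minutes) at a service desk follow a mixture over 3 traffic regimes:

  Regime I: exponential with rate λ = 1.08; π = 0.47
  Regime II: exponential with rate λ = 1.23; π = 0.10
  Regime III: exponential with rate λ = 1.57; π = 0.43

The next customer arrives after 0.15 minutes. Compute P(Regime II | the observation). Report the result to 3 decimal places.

Posterior ∝ prior × likelihood, so P(k | x) ∝ π_k f_k(x); normalise over all components.
Evaluate each component's likelihood at the observed value:
  p_I = 1.08·e^(−1.08·0.15) = 1.08·e^(−0.1620) = 0.918477
  p_II = 1.23·e^(−1.23·0.15) = 1.23·e^(−0.1845) = 1.02277
  p_III = 1.57·e^(−1.57·0.15) = 1.57·e^(−0.2355) = 1.24058
Multiply by the mixture weights:
  π_I·p_I = 0.47 × 0.918477 = 0.431684
  π_II·p_II = 0.10 × 1.02277 = 0.102277
  π_III·p_III = 0.43 × 1.24058 = 0.533448
Denominator: 0.431684 + 0.102277 + 0.533448 = 1.06741
P(Regime II | 0.15 minutes) = 0.102277 / 1.06741 ≈ 0.096

0.096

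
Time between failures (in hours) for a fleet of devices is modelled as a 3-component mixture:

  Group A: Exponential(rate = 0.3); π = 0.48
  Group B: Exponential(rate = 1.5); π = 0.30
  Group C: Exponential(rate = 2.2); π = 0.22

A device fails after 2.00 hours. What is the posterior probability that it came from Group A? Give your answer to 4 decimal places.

0.7360

By Bayes' theorem, P(k | x) = P(Z=k) f_k(x) / Σ_j P(Z=j) f_j(x).
Component likelihoods at x = 2.00 hours:
  f_A = 0.164643
  f_B = 0.0746806
  f_C = 0.0270101
Multiply by the mixture weights:
  P(Z=A)·f_A = 0.48 × 0.164643 = 0.0790289
  P(Z=B)·f_B = 0.30 × 0.0746806 = 0.0224042
  P(Z=C)·f_C = 0.22 × 0.0270101 = 0.00594223
Sum: 0.0790289 + 0.0224042 + 0.00594223 = 0.107375
P(Group A | 2.00 hours) ≈ 0.7360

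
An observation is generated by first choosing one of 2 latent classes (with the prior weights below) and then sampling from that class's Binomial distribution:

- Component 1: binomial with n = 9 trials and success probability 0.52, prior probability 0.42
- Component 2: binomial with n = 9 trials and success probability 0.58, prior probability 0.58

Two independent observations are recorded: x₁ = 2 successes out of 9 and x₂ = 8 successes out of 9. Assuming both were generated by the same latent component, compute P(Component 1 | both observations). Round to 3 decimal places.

0.414

P(component k | x) = π_k·f_k(x) / marginal(x), where marginal(x) = Σ_j π_j·f_j(x).
Since both observations come from the same component, the likelihood for component k is f_k(x₁)·f_k(x₂).
  L_1 = [0.0571476] × [0.0230946] = 0.0013198
  L_2 = [0.0279192] × [0.0484078] = 0.00135151
Weight by the priors:
  π_1·L_1 = 0.42 × 0.0013198 = 0.000554316
  π_2·L_2 = 0.58 × 0.00135151 = 0.000783876
Sum: 0.000554316 + 0.000783876 = 0.00133819
Responsibility of Component 1: 0.000554316 / 0.00133819 ≈ 0.414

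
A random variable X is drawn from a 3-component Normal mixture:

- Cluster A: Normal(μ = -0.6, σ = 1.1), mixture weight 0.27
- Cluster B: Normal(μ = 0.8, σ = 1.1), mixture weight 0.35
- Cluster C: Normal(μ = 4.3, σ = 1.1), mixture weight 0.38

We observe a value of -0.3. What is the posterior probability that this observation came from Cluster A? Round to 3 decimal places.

0.551

P(component k | x) = π_k·f_k(x) / marginal(x), where marginal(x) = Σ_j π_j·f_j(x).
Component likelihoods at x = -0.3:
  L_A = 0.349435
  L_B = 0.219973
  L_C = 5.78273e-05
Unnormalised posteriors:
  π_A·L_A = 0.27 × 0.349435 = 0.0943473
  π_B·L_B = 0.35 × 0.219973 = 0.0769907
  π_C·L_C = 0.38 × 5.78273e-05 = 2.19744e-05
Normaliser: 0.0943473 + 0.0769907 + 2.19744e-05 = 0.17136
Responsibility of Cluster A: 0.0943473 / 0.17136 ≈ 0.551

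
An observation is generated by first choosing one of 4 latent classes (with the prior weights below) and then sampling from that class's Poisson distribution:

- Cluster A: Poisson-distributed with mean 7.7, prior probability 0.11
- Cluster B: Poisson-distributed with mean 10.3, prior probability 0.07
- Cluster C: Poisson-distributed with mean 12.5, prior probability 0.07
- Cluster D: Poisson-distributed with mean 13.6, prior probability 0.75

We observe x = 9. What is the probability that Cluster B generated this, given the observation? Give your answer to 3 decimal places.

0.125

The responsibility of component k is π_k f_k(x) divided by Σ_j π_j f_j(x).
Evaluate each component's likelihood at the observed value:
  f_A = e^(−7.7)·7.7^9/9! = 0.118737
  f_B = e^(−10.3)·10.3^9/9! = 0.120931
  f_C = e^(−12.5)·12.5^9/9! = 0.0765149
  f_D = e^(−13.6)·13.6^9/9! = 0.0544104
Unnormalised posteriors:
  π_A·f_A = 0.11 × 0.118737 = 0.0130611
  π_B·f_B = 0.07 × 0.120931 = 0.00846519
  π_C·f_C = 0.07 × 0.0765149 = 0.00535604
  π_D·f_D = 0.75 × 0.0544104 = 0.0408078
Denominator: 0.0130611 + 0.00846519 + 0.00535604 + 0.0408078 = 0.0676901
P(Cluster B | data) ≈ 0.125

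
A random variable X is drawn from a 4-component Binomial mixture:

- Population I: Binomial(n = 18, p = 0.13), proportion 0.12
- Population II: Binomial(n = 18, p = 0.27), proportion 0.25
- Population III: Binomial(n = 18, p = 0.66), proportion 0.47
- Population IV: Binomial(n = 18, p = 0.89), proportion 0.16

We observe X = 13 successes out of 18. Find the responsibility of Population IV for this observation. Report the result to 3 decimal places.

By Bayes' theorem, P(k | x) = w_k f_k(x) / Σ_j w_j f_j(x).
Component likelihoods at x = 13 successes out of 18:
  p_I = 1.29342e-08
  p_II = 7.19818e-05
  p_III = 0.175528
  p_IV = 0.0303328
Weight by the priors:
  w_I·p_I = 0.12 × 1.29342e-08 = 1.5521e-09
  w_II·p_II = 0.25 × 7.19818e-05 = 1.79954e-05
  w_III·p_III = 0.47 × 0.175528 = 0.0824979
  w_IV·p_IV = 0.16 × 0.0303328 = 0.00485325
Marginal: 1.5521e-09 + 1.79954e-05 + 0.0824979 + 0.00485325 = 0.0873692
P(Population IV | data) = 0.00485325 / 0.0873692 ≈ 0.056

0.056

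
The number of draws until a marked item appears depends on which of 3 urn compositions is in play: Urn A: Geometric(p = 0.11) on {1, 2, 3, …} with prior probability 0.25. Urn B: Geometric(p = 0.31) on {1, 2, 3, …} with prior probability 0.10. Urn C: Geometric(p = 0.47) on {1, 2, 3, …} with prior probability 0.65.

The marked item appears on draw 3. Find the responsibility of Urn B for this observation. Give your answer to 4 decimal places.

0.1206

By Bayes' theorem, P(k | x) = π_k f_k(x) / Σ_j π_j f_j(x).
Geometric probabilities:
  p_A = 0.11·(1−0.11)^2 = 0.11·0.7921 = 0.087131
  p_B = 0.31·(1−0.31)^2 = 0.31·0.4761 = 0.147591
  p_C = 0.47·(1−0.47)^2 = 0.47·0.2809 = 0.132023
Unnormalised posteriors:
  π_A·p_A = 0.25 × 0.087131 = 0.0217828
  π_B·p_B = 0.10 × 0.147591 = 0.0147591
  π_C·p_C = 0.65 × 0.132023 = 0.085815
Marginal: 0.0217828 + 0.0147591 + 0.085815 = 0.122357
So the posterior for Urn B is 0.0147591 / 0.122357 ≈ 0.1206.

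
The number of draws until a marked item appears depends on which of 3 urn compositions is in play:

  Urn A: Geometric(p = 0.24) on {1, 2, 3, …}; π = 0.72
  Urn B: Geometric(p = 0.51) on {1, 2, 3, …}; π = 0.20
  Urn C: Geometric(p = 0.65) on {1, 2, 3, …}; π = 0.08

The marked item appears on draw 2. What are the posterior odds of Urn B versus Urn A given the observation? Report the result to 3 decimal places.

0.381

The posterior odds equal the prior odds times the likelihood ratio: (π_i/π_j)·(f_i(x)/f_j(x)).
Geometric probabilities:
  L_A = 0.24·(1−0.24)^1 = 0.24·0.76 = 0.1824
  L_B = 0.51·(1−0.51)^1 = 0.51·0.49 = 0.2499
  L_C = 0.65·(1−0.65)^1 = 0.65·0.35 = 0.2275
Posterior odds = (π_B·L_B) / (π_A·L_A) = (0.20·0.2499) / (0.72·0.1824) = 0.04998 / 0.131328 ≈ 0.381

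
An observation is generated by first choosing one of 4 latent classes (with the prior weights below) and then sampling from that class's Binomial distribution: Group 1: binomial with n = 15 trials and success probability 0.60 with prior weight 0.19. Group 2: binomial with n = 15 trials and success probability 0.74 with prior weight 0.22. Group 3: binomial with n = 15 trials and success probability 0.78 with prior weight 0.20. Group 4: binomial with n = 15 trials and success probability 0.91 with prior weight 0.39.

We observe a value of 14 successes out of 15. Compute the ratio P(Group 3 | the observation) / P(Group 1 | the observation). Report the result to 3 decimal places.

22.795

Posterior odds = (w_i f_i(x)) / (w_j f_j(x)); the normalising sum cancels.
Evaluate each component's likelihood at the observed value:
  f_1 = 0.00470185
  f_2 = 0.0575849
  f_3 = 0.101821
  f_4 = 0.360507
Posterior odds = (w_3·f_3) / (w_1·f_1) = (0.20·0.101821) / (0.19·0.00470185) = 0.0203642 / 0.000893351 ≈ 22.795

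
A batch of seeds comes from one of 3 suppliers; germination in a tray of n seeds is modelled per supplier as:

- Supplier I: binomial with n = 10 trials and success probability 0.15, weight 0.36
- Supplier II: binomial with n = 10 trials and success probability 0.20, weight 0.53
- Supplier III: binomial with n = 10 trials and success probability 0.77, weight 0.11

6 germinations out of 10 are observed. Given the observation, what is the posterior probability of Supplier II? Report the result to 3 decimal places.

By Bayes' theorem, P(k | x) = w_k f_k(x) / Σ_j w_j f_j(x).
Component likelihoods at x = 6 germinations out of 10:
  f_I = C(10,6)·0.15^6·0.85^4 = 210·1.13906e-05·0.522006 = 0.00124866
  f_II = C(10,6)·0.20^6·0.80^4 = 210·6.4e-05·0.4096 = 0.00550502
  f_III = C(10,6)·0.77^6·0.23^4 = 210·0.208422·0.00279841 = 0.122483
Weight by the priors:
  w_I·f_I = 0.36 × 0.00124866 = 0.000449516
  w_II·f_II = 0.53 × 0.00550502 = 0.00291766
  w_III·f_III = 0.11 × 0.122483 = 0.0134731
Marginal: 0.000449516 + 0.00291766 + 0.0134731 = 0.0168403
Responsibility of Supplier II: 0.00291766 / 0.0168403 ≈ 0.173

0.173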